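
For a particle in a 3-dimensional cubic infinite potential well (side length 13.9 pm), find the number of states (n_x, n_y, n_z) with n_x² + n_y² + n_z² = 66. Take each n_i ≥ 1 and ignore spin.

degeneracy = 12

The level has n_x² + n_y² + n_z² = 66. The ordered positive-integer solutions are (1, 1, 8), (1, 4, 7), (1, 7, 4), (1, 8, 1), (4, 1, 7), (4, 5, 5), (4, 7, 1), (5, 4, 5), (5, 5, 4), (7, 1, 4), (7, 4, 1), (8, 1, 1).
That gives 12 states.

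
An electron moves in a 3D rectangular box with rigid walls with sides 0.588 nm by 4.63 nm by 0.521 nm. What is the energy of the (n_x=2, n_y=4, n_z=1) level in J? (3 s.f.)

E = 9.64×10^-19 J

For a 3D rectangular well E = (h²/8m_e)·Σ n_i²/L_i² = (6.626×10^-34)²/(8·9.109×10^-31) · [2²/(0.588 nm)² + 4²/(4.63 nm)² + 1²/(0.521 nm)²].
Evaluating gives E = 9.64×10^-19 J.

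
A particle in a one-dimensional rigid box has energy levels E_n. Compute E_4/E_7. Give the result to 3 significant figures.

0.327

E_n ∝ n², so E_4/E_7 = 4²/7² = 16/49 = 0.327.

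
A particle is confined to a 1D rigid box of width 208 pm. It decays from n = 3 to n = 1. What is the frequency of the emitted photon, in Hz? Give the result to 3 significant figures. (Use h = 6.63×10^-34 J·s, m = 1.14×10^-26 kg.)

f = 1.34×10^12 Hz

E_1 = h²/(8mL²) = 1.114×10^-22 J and ΔE = (3² − 1²)E_1 = 8.912×10^-22 J.
f = ΔE/h = 8.912×10^-22/6.63×10^-34 = 1.34×10^12 Hz.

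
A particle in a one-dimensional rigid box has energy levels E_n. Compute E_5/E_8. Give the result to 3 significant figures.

0.391

E_n ∝ n², so E_5/E_8 = 5²/8² = 25/64 = 0.391.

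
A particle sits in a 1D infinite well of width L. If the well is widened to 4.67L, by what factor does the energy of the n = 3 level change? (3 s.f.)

0.0459

E_n ∝ 1/L², so the energy scales by 1/4.67² = 0.0459.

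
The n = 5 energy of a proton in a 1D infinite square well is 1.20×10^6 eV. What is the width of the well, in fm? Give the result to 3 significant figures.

L = 65.3 fm

From E_n = n²h²/(8m_pL²), L = n·h/√(8m_pE_n).
E_5 = 1.20×10^6 eV = 1.922×10^-13 J, so L = 5·6.626×10^-34/√(8·1.673×10^-27·1.922×10^-13) = 6.53×10^-14 m = 65.3 fm.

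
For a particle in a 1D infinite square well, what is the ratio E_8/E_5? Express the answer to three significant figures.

2.56

E_n ∝ n², so E_8/E_5 = 8²/5² = 64/25 = 2.56.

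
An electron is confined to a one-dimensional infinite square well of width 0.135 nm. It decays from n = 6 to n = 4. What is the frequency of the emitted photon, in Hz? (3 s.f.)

f = 9.98×10^16 Hz

E_1 = h²/(8m_eL²) = 3.306×10^-18 J and ΔE = (6² − 4²)E_1 = 6.612×10^-17 J.
f = ΔE/h = 6.612×10^-17/6.626×10^-34 = 9.98×10^16 Hz.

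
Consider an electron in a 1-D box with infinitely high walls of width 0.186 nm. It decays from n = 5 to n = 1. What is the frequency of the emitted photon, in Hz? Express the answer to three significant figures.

E_1 = h²/(8m_eL²) = 1.741×10^-18 J and ΔE = (5² − 1²)E_1 = 4.178×10^-17 J.
f = ΔE/h = 4.178×10^-17/6.626×10^-34 = 6.31×10^16 Hz.

f = 6.31×10^16 Hz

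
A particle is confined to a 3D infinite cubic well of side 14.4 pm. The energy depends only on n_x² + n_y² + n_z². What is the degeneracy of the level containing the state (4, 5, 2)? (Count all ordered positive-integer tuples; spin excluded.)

The level has n_x² + n_y² + n_z² = 45. The ordered positive-integer solutions are (2, 4, 5), (2, 5, 4), (4, 2, 5), (4, 5, 2), (5, 2, 4), (5, 4, 2).
That gives 6 states.

degeneracy = 6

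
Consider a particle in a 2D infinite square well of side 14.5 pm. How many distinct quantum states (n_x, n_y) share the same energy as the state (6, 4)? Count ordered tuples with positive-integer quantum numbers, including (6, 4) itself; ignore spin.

degeneracy = 2

The level has n_x² + n_y² = 52. The ordered positive-integer solutions are (4, 6), (6, 4).
That gives 2 states.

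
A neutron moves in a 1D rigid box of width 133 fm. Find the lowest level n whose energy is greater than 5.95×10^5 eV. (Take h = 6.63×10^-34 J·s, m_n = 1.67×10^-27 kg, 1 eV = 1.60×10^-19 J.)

E_1 = h²/(8m_nL²) = 1.860×10^-15 J = 1.162×10^4 eV.
Need n² > 5.95×10^5/1.162×10^4 = 51.20, i.e. n > 7.155.
The smallest integer satisfying this is n = 8.

n = 8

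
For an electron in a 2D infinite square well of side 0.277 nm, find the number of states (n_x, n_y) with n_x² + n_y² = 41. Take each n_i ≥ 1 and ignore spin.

The level has n_x² + n_y² = 41. The ordered positive-integer solutions are (4, 5), (5, 4).
That gives 2 states.

degeneracy = 2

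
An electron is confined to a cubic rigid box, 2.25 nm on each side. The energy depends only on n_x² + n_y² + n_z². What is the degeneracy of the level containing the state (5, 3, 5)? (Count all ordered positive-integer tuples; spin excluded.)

degeneracy = 9

The level has n_x² + n_y² + n_z² = 59. The ordered positive-integer solutions are (1, 3, 7), (1, 7, 3), (3, 1, 7), (3, 5, 5), (3, 7, 1), (5, 3, 5), (5, 5, 3), (7, 1, 3), (7, 3, 1).
That gives 9 states.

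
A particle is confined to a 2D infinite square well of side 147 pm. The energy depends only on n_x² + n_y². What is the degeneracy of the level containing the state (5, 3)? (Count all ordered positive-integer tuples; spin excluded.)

degeneracy = 2

The level has n_x² + n_y² = 34. The ordered positive-integer solutions are (3, 5), (5, 3).
That gives 2 states.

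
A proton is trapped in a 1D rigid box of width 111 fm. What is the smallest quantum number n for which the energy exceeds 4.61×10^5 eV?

n = 6

E_1 = h²/(8m_pL²) = 2.662×10^-15 J = 1.662×10^4 eV.
Need n² > 4.61×10^5/1.662×10^4 = 27.74, i.e. n > 5.267.
The smallest integer satisfying this is n = 6.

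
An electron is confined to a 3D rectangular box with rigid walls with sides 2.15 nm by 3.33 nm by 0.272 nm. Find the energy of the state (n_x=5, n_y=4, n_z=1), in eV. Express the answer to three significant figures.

E = 7.66 eV

For a 3D rectangular well E = (h²/8m_e)·Σ n_i²/L_i² = (6.626×10^-34)²/(8·9.109×10^-31) · [5²/(2.15 nm)² + 4²/(3.33 nm)² + 1²/(0.272 nm)²].
Evaluating gives E = 1.227×10^-18 J = 7.66 eV.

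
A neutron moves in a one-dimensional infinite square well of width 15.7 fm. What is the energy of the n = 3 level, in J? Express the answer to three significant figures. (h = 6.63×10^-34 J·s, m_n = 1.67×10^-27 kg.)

E_3 = 1.20×10^-12 J

For an infinite well E_n = n²h²/(8m_nL²), so E_1 = h²/(8m_nL²) = (6.63×10^-34)²/(8·1.67×10^-27·(1.57×10^-14 m)²) = 1.335×10^-13 J.
Then E_3 = 3²·E_1 = 9·1.335×10^-13 J = 1.20×10^-12 J.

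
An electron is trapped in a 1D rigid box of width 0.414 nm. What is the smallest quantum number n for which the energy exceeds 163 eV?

E_1 = h²/(8m_eL²) = 3.515×10^-19 J = 2.194 eV.
Need n² > 163/2.194 = 74.29, i.e. n > 8.619.
The smallest integer satisfying this is n = 9.

n = 9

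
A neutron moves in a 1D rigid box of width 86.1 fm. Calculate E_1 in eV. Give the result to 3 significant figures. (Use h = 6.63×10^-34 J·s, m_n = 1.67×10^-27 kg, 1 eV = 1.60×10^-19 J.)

E_1 = 2.77×10^4 eV

For an infinite well E_n = n²h²/(8m_nL²), so E_1 = h²/(8m_nL²) = (6.63×10^-34)²/(8·1.67×10^-27·(8.61×10^-14 m)²) = 4.438×10^-15 J.
Converting, E_1 = 4.438×10^-15 J / (1.60×10^-19 J/eV) = 2.77×10^4 eV.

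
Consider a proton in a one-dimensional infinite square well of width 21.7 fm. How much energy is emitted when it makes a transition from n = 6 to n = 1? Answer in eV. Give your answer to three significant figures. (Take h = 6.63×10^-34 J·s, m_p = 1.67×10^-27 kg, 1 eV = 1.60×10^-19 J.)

|ΔE| = 1.53×10^7 eV

E_1 = h²/(8m_pL²) = 6.987×10^-14 J.
|ΔE| = |6² − 1²|·E_1 = 35·6.987×10^-14 J = 2.445×10^-12 J = 1.53×10^7 eV.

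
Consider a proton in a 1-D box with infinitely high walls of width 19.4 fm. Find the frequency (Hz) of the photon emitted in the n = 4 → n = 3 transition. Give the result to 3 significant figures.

f = 9.21×10^20 Hz

E_1 = h²/(8m_pL²) = 8.716×10^-14 J and ΔE = (4² − 3²)E_1 = 6.101×10^-13 J.
f = ΔE/h = 6.101×10^-13/6.626×10^-34 = 9.21×10^20 Hz.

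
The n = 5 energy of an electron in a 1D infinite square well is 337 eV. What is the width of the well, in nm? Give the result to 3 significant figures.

From E_n = n²h²/(8m_eL²), L = n·h/√(8m_eE_n).
E_5 = 337 eV = 5.399×10^-17 J, so L = 5·6.626×10^-34/√(8·9.109×10^-31·5.399×10^-17) = 1.67×10^-10 m = 0.167 nm.

L = 0.167 nm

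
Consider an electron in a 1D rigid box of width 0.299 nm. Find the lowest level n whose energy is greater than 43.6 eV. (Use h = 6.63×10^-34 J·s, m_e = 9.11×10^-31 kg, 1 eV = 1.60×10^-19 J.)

E_1 = h²/(8m_eL²) = 6.746×10^-19 J = 4.216 eV.
Need n² > 43.6/4.216 = 10.34, i.e. n > 3.216.
The smallest integer satisfying this is n = 4.

n = 4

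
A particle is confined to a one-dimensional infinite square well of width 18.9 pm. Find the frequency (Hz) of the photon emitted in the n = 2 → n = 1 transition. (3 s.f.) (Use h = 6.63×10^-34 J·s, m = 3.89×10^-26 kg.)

f = 1.79×10^13 Hz

E_1 = h²/(8mL²) = 3.954×10^-21 J and ΔE = (2² − 1²)E_1 = 1.186×10^-20 J.
f = ΔE/h = 1.186×10^-20/6.63×10^-34 = 1.79×10^13 Hz.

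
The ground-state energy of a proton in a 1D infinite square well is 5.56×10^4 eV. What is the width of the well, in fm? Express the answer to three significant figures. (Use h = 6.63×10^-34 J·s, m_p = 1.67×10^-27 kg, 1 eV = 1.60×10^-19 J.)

From E_n = n²h²/(8m_pL²), L = n·h/√(8m_pE_n).
E_1 = 5.56×10^4 eV = 8.896×10^-15 J, so L = 1·6.63×10^-34/√(8·1.67×10^-27·8.896×10^-15) = 6.08×10^-14 m = 60.8 fm.

L = 60.8 fm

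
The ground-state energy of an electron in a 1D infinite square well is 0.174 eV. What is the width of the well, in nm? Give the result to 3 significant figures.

L = 1.47 nm

From E_n = n²h²/(8m_eL²), L = n·h/√(8m_eE_n).
E_1 = 0.174 eV = 2.787×10^-20 J, so L = 1·6.626×10^-34/√(8·9.109×10^-31·2.787×10^-20) = 1.47×10^-9 m = 1.47 nm.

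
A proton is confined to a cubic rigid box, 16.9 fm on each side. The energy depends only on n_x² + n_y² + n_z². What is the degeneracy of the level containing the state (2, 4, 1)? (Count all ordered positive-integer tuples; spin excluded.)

degeneracy = 6

The level has n_x² + n_y² + n_z² = 21. The ordered positive-integer solutions are (1, 2, 4), (1, 4, 2), (2, 1, 4), (2, 4, 1), (4, 1, 2), (4, 2, 1).
That gives 6 states.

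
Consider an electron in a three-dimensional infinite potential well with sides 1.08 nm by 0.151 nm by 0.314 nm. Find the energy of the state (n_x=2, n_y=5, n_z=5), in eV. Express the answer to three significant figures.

For a 3D rectangular well E = (h²/8m_e)·Σ n_i²/L_i² = (6.626×10^-34)²/(8·9.109×10^-31) · [2²/(1.08 nm)² + 5²/(0.151 nm)² + 5²/(0.314 nm)²].
Evaluating gives E = 8.154×10^-17 J = 509 eV.

E = 509 eV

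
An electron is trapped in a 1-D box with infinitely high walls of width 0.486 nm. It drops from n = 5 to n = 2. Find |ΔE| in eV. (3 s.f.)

E_1 = h²/(8m_eL²) = 2.551×10^-19 J.
|ΔE| = |5² − 2²|·E_1 = 21·2.551×10^-19 J = 5.357×10^-18 J = 33.4 eV.

|ΔE| = 33.4 eV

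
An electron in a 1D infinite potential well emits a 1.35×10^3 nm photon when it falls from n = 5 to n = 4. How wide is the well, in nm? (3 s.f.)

L = 1.92 nm

The photon carries ΔE = hc/λ = 6.626×10^-34·2.998×10^8/1.35×10^-6 m = 1.471×10^-19 J.
Since ΔE = (5² − 4²)E_1, E_1 = 1.634×10^-20 J, and L = h/√(8m_eE_1) = 1.92×10^-9 m = 1.92 nm.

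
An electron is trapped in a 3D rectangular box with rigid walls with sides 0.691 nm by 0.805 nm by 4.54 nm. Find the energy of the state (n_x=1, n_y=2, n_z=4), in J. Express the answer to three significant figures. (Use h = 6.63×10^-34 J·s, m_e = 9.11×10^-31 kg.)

For a 3D rectangular well E = (h²/8m_e)·Σ n_i²/L_i² = (6.63×10^-34)²/(8·9.11×10^-31) · [1²/(0.691 nm)² + 2²/(0.805 nm)² + 4²/(4.54 nm)²].
Evaluating gives E = 5.45×10^-19 J.

E = 5.45×10^-19 J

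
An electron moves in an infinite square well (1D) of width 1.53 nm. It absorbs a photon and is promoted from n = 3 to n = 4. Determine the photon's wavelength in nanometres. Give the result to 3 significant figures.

E_1 = h²/(8m_eL²) = 2.574×10^-20 J, so ΔE = (4² − 3²)E_1 = 1.802×10^-19 J.
λ = hc/ΔE = (6.626×10^-34·2.998×10^8)/1.802×10^-19 = 1.10×10^-6 m = 1.10×10^3 nm.

λ = 1.10×10^3 nm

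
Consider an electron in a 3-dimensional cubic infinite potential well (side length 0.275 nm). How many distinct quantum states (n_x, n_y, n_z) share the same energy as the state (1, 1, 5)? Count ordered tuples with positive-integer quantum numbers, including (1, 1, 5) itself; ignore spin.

degeneracy = 4

The level has n_x² + n_y² + n_z² = 27. The ordered positive-integer solutions are (1, 1, 5), (1, 5, 1), (3, 3, 3), (5, 1, 1).
That gives 4 states.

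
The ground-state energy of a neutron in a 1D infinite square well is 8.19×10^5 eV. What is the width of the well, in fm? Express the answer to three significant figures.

From E_n = n²h²/(8m_nL²), L = n·h/√(8m_nE_n).
E_1 = 8.19×10^5 eV = 1.312×10^-13 J, so L = 1·6.626×10^-34/√(8·1.675×10^-27·1.312×10^-13) = 1.58×10^-14 m = 15.8 fm.

L = 15.8 fm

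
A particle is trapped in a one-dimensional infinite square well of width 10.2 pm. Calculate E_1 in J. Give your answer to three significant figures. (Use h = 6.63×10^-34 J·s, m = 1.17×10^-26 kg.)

E_1 = 4.51×10^-20 J

For an infinite well E_n = n²h²/(8mL²), so E_1 = h²/(8mL²) = (6.63×10^-34)²/(8·1.17×10^-26·(1.02×10^-11 m)²) = 4.514×10^-20 J.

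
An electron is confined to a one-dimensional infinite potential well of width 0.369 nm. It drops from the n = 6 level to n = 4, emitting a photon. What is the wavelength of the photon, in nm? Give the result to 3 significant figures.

E_1 = h²/(8m_eL²) = 4.425×10^-19 J, so ΔE = (6² − 4²)E_1 = 8.850×10^-18 J.
λ = hc/ΔE = (6.626×10^-34·2.998×10^8)/8.850×10^-18 = 2.24×10^-8 m = 22.4 nm.

λ = 22.4 nm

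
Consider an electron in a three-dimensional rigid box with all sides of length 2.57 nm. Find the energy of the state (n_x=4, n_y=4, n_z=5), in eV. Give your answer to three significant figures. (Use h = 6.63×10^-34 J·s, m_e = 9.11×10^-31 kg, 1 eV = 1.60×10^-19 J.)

For a 3D rectangular well E = (h²/8m_e)·Σ n_i²/L_i² = (6.63×10^-34)²/(8·9.11×10^-31) · [4²/(2.57 nm)² + 4²/(2.57 nm)² + 5²/(2.57 nm)²].
Evaluating gives E = 5.205×10^-19 J = 3.25 eV.

E = 3.25 eV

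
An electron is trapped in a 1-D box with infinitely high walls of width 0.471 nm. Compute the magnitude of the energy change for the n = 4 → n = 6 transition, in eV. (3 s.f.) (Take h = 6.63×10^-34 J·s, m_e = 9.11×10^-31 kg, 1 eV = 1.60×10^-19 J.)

E_1 = h²/(8m_eL²) = 2.719×10^-19 J.
|ΔE| = |4² − 6²|·E_1 = 20·2.719×10^-19 J = 5.438×10^-18 J = 34.0 eV.

|ΔE| = 34.0 eV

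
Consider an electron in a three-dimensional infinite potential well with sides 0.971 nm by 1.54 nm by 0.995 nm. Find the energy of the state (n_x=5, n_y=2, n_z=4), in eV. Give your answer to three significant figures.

For a 3D rectangular well E = (h²/8m_e)·Σ n_i²/L_i² = (6.626×10^-34)²/(8·9.109×10^-31) · [5²/(0.971 nm)² + 2²/(1.54 nm)² + 4²/(0.995 nm)²].
Evaluating gives E = 2.673×10^-18 J = 16.7 eV.

E = 16.7 eV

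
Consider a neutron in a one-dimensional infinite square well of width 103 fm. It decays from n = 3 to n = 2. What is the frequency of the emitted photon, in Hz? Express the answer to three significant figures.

E_1 = h²/(8m_nL²) = 3.088×10^-15 J and ΔE = (3² − 2²)E_1 = 1.544×10^-14 J.
f = ΔE/h = 1.544×10^-14/6.626×10^-34 = 2.33×10^19 Hz.

f = 2.33×10^19 Hz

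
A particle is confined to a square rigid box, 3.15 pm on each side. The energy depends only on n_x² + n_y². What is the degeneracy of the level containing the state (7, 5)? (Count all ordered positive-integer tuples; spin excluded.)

The level has n_x² + n_y² = 74. The ordered positive-integer solutions are (5, 7), (7, 5).
That gives 2 states.

degeneracy = 2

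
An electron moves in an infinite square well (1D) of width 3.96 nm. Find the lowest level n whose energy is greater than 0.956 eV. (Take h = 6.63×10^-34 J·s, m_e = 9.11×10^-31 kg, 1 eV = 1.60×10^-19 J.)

E_1 = h²/(8m_eL²) = 3.846×10^-21 J = 0.02404 eV.
Need n² > 0.956/0.02404 = 39.77, i.e. n > 6.306.
The smallest integer satisfying this is n = 7.

n = 7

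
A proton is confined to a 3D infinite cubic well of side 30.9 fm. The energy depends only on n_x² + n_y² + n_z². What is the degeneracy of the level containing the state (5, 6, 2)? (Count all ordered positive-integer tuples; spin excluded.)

The level has n_x² + n_y² + n_z² = 65. The ordered positive-integer solutions are (2, 5, 6), (2, 6, 5), (5, 2, 6), (5, 6, 2), (6, 2, 5), (6, 5, 2).
That gives 6 states.

degeneracy = 6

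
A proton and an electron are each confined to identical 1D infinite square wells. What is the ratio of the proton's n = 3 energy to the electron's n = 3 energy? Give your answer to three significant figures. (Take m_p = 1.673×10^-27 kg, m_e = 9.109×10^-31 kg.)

5.44×10^-4

E_n ∝ 1/m at fixed n and L, so the ratio is m_e/m_p = 9.109×10^-31/1.673×10^-27 = 5.44×10^-4.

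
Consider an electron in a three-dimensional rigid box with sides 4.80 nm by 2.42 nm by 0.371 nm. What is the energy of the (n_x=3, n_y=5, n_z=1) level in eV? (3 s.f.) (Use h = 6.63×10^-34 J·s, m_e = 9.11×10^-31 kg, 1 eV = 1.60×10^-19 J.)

For a 3D rectangular well E = (h²/8m_e)·Σ n_i²/L_i² = (6.63×10^-34)²/(8·9.11×10^-31) · [3²/(4.80 nm)² + 5²/(2.42 nm)² + 1²/(0.371 nm)²].
Evaluating gives E = 7.192×10^-19 J = 4.50 eV.

E = 4.50 eV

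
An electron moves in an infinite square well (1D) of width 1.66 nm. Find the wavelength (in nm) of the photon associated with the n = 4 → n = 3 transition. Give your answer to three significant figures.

E_1 = h²/(8m_eL²) = 2.186×10^-20 J, so ΔE = (4² − 3²)E_1 = 1.530×10^-19 J.
λ = hc/ΔE = (6.626×10^-34·2.998×10^8)/1.530×10^-19 = 1.30×10^-6 m = 1.30×10^3 nm.

λ = 1.30×10^3 nm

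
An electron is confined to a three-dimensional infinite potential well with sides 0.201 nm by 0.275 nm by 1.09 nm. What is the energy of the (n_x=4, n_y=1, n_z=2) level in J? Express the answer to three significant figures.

For a 3D rectangular well E = (h²/8m_e)·Σ n_i²/L_i² = (6.626×10^-34)²/(8·9.109×10^-31) · [4²/(0.201 nm)² + 1²/(0.275 nm)² + 2²/(1.09 nm)²].
Evaluating gives E = 2.49×10^-17 J.

E = 2.49×10^-17 J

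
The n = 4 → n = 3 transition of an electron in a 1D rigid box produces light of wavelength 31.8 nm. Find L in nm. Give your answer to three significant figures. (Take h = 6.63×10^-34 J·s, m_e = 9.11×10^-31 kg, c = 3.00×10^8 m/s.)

The photon carries ΔE = hc/λ = 6.63×10^-34·3.00×10^8/3.18×10^-8 m = 6.255×10^-18 J.
Since ΔE = (4² − 3²)E_1, E_1 = 8.936×10^-19 J, and L = h/√(8m_eE_1) = 2.60×10^-10 m = 0.260 nm.

L = 0.260 nm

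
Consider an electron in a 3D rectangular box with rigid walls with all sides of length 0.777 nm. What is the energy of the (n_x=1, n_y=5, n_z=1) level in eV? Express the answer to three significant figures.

E = 16.8 eV

For a 3D rectangular well E = (h²/8m_e)·Σ n_i²/L_i² = (6.626×10^-34)²/(8·9.109×10^-31) · [1²/(0.777 nm)² + 5²/(0.777 nm)² + 1²/(0.777 nm)²].
Evaluating gives E = 2.694×10^-18 J = 16.8 eV.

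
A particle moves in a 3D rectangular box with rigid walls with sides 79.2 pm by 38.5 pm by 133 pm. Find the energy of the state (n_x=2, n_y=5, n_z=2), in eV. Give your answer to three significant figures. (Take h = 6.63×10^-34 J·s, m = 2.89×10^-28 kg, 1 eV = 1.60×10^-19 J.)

E = 21.1 eV

For a 3D rectangular well E = (h²/8m)·Σ n_i²/L_i² = (6.63×10^-34)²/(8·2.89×10^-28) · [2²/(79.2 pm)² + 5²/(38.5 pm)² + 2²/(133 pm)²].
Evaluating gives E = 3.371×10^-18 J = 21.1 eV.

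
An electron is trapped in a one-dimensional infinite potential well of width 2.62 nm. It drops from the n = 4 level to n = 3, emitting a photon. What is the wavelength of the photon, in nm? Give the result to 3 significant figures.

E_1 = h²/(8m_eL²) = 8.777×10^-21 J, so ΔE = (4² − 3²)E_1 = 6.144×10^-20 J.
λ = hc/ΔE = (6.626×10^-34·2.998×10^8)/6.144×10^-20 = 3.23×10^-6 m = 3.23×10^3 nm.

λ = 3.23×10^3 nm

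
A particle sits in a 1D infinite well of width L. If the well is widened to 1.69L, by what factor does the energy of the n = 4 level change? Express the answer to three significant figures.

0.350

E_n ∝ 1/L², so the energy scales by 1/1.69² = 0.350.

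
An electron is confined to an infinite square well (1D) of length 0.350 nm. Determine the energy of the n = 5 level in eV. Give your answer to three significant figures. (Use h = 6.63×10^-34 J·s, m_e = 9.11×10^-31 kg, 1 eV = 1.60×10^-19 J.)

For an infinite well E_n = n²h²/(8m_eL²), so E_1 = h²/(8m_eL²) = (6.63×10^-34)²/(8·9.11×10^-31·(3.50×10^-10 m)²) = 4.924×10^-19 J.
Then E_5 = 5²·E_1 = 25·4.924×10^-19 J = 1.231×10^-17 J.
Converting, E_5 = 1.231×10^-17 J / (1.60×10^-19 J/eV) = 76.9 eV.

E_5 = 76.9 eV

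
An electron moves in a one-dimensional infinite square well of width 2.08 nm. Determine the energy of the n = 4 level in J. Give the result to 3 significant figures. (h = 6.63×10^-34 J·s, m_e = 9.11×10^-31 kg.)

For an infinite well E_n = n²h²/(8m_eL²), so E_1 = h²/(8m_eL²) = (6.63×10^-34)²/(8·9.11×10^-31·(2.08×10^-9 m)²) = 1.394×10^-20 J.
Then E_4 = 4²·E_1 = 16·1.394×10^-20 J = 2.23×10^-19 J.

E_4 = 2.23×10^-19 J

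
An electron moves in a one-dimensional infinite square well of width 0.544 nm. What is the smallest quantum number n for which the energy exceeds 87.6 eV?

E_1 = h²/(8m_eL²) = 2.036×10^-19 J = 1.271 eV.
Need n² > 87.6/1.271 = 68.92, i.e. n > 8.302.
The smallest integer satisfying this is n = 9.

n = 9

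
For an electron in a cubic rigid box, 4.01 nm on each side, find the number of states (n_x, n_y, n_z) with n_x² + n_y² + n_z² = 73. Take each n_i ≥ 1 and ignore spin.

degeneracy = 3

The level has n_x² + n_y² + n_z² = 73. The ordered positive-integer solutions are (1, 6, 6), (6, 1, 6), (6, 6, 1).
That gives 3 states.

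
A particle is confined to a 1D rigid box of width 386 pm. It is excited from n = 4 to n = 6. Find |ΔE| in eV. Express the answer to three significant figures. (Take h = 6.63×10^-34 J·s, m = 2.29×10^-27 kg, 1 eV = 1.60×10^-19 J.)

|ΔE| = 0.0201 eV

E_1 = h²/(8mL²) = 1.610×10^-22 J.
|ΔE| = |4² − 6²|·E_1 = 20·1.610×10^-22 J = 3.220×10^-21 J = 0.0201 eV.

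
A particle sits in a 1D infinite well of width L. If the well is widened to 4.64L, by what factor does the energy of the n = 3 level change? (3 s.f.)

E_n ∝ 1/L², so the energy scales by 1/4.64² = 0.0464.

0.0464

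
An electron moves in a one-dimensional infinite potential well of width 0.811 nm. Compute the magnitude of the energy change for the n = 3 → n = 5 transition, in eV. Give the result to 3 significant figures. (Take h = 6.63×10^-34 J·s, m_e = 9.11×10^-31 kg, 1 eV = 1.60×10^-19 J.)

|ΔE| = 9.17 eV

E_1 = h²/(8m_eL²) = 9.170×10^-20 J.
|ΔE| = |3² − 5²|·E_1 = 16·9.170×10^-20 J = 1.467×10^-18 J = 9.17 eV.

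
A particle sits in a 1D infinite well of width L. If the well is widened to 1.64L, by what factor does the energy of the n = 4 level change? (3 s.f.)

0.372

E_n ∝ 1/L², so the energy scales by 1/1.64² = 0.372.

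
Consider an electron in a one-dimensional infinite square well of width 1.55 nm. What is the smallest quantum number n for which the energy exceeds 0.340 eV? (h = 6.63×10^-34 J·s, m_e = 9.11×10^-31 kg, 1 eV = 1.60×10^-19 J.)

E_1 = h²/(8m_eL²) = 2.510×10^-20 J = 0.1569 eV.
Need n² > 0.340/0.1569 = 2.167, i.e. n > 1.472.
The smallest integer satisfying this is n = 2.

n = 2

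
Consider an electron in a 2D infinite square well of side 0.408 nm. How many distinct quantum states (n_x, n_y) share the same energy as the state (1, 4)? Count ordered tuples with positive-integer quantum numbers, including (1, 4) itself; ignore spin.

The level has n_x² + n_y² = 17. The ordered positive-integer solutions are (1, 4), (4, 1).
That gives 2 states.

degeneracy = 2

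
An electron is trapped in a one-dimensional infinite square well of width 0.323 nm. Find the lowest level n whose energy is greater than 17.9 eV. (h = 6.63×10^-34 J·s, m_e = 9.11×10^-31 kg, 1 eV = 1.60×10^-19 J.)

E_1 = h²/(8m_eL²) = 5.781×10^-19 J = 3.613 eV.
Need n² > 17.9/3.613 = 4.954, i.e. n > 2.226.
The smallest integer satisfying this is n = 3.

n = 3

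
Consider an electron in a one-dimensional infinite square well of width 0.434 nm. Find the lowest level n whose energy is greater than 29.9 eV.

E_1 = h²/(8m_eL²) = 3.199×10^-19 J = 1.997 eV.
Need n² > 29.9/1.997 = 14.97, i.e. n > 3.869.
The smallest integer satisfying this is n = 4.

n = 4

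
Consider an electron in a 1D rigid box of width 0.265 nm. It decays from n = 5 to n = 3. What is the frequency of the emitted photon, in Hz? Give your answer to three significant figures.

f = 2.07×10^16 Hz

E_1 = h²/(8m_eL²) = 8.579×10^-19 J and ΔE = (5² − 3²)E_1 = 1.373×10^-17 J.
f = ΔE/h = 1.373×10^-17/6.626×10^-34 = 2.07×10^16 Hz.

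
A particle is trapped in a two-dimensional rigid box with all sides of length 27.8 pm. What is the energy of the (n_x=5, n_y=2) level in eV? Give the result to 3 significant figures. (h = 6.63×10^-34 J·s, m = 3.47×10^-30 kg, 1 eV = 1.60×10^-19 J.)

For a 2D rectangular well E = (h²/8m)·Σ n_i²/L_i² = (6.63×10^-34)²/(8·3.47×10^-30) · [5²/(27.8 pm)² + 2²/(27.8 pm)²].
Evaluating gives E = 5.942×10^-16 J = 3.71×10^3 eV.

E = 3.71×10^3 eV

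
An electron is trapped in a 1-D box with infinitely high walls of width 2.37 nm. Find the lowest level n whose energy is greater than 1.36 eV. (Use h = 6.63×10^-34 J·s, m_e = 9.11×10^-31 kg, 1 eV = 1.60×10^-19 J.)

n = 5

E_1 = h²/(8m_eL²) = 1.074×10^-20 J = 0.06713 eV.
Need n² > 1.36/0.06713 = 20.26, i.e. n > 4.501.
The smallest integer satisfying this is n = 5.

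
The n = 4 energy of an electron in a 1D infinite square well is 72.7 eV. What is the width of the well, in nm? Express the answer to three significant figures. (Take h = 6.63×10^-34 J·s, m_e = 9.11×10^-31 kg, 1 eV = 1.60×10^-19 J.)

From E_n = n²h²/(8m_eL²), L = n·h/√(8m_eE_n).
E_4 = 72.7 eV = 1.163×10^-17 J, so L = 4·6.63×10^-34/√(8·9.11×10^-31·1.163×10^-17) = 2.88×10^-10 m = 0.288 nm.

L = 0.288 nm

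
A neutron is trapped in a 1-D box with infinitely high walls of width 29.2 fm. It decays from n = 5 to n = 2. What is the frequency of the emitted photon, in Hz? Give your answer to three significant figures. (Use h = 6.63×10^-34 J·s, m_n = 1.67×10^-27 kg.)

f = 1.22×10^21 Hz

E_1 = h²/(8m_nL²) = 3.859×10^-14 J and ΔE = (5² − 2²)E_1 = 8.104×10^-13 J.
f = ΔE/h = 8.104×10^-13/6.63×10^-34 = 1.22×10^21 Hz.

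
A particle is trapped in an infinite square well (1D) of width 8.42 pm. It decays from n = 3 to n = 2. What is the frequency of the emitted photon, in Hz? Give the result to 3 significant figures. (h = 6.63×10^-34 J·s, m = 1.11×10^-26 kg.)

f = 5.27×10^14 Hz

E_1 = h²/(8mL²) = 6.982×10^-20 J and ΔE = (3² − 2²)E_1 = 3.491×10^-19 J.
f = ΔE/h = 3.491×10^-19/6.63×10^-34 = 5.27×10^14 Hz.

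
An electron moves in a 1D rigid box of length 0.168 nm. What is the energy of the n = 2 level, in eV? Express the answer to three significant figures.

E_2 = 53.3 eV

For an infinite well E_n = n²h²/(8m_eL²), so E_1 = h²/(8m_eL²) = (6.626×10^-34)²/(8·9.109×10^-31·(1.68×10^-10 m)²) = 2.135×10^-18 J.
Then E_2 = 2²·E_1 = 4·2.135×10^-18 J = 8.540×10^-18 J.
Converting, E_2 = 8.540×10^-18 J / (1.602×10^-19 J/eV) = 53.3 eV.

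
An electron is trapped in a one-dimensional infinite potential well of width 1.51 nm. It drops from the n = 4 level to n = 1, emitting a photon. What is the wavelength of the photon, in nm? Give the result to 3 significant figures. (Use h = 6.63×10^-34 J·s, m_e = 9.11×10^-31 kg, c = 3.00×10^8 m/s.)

E_1 = h²/(8m_eL²) = 2.645×10^-20 J, so ΔE = (4² − 1²)E_1 = 3.967×10^-19 J.
λ = hc/ΔE = (6.63×10^-34·3.00×10^8)/3.967×10^-19 = 5.01×10^-7 m = 501 nm.

λ = 501 nm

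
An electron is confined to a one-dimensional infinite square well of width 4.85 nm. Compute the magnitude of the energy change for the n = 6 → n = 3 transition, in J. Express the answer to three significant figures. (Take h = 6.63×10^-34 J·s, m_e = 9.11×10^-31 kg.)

|ΔE| = 6.92×10^-20 J

E_1 = h²/(8m_eL²) = 2.564×10^-21 J.
|ΔE| = |6² − 3²|·E_1 = 27·2.564×10^-21 J = 6.92×10^-20 J.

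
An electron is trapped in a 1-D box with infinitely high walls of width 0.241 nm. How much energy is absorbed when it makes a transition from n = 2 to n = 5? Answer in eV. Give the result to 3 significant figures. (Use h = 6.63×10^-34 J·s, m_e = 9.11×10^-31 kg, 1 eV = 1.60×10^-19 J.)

E_1 = h²/(8m_eL²) = 1.038×10^-18 J.
|ΔE| = |2² − 5²|·E_1 = 21·1.038×10^-18 J = 2.180×10^-17 J = 136 eV.

|ΔE| = 136 eV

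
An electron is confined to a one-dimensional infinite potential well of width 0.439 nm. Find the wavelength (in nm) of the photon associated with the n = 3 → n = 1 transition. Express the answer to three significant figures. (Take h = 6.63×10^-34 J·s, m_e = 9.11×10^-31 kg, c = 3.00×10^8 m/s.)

λ = 79.4 nm

E_1 = h²/(8m_eL²) = 3.130×10^-19 J, so ΔE = (3² − 1²)E_1 = 2.504×10^-18 J.
λ = hc/ΔE = (6.63×10^-34·3.00×10^8)/2.504×10^-18 = 7.94×10^-8 m = 79.4 nm.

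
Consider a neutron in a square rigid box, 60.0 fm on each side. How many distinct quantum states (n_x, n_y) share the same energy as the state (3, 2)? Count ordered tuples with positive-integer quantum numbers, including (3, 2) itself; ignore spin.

The level has n_x² + n_y² = 13. The ordered positive-integer solutions are (2, 3), (3, 2).
That gives 2 states.

degeneracy = 2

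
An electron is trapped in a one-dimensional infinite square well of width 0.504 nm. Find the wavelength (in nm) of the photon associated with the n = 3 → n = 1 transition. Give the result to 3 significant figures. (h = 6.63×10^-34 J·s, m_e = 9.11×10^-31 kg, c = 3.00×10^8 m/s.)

λ = 105 nm

E_1 = h²/(8m_eL²) = 2.374×10^-19 J, so ΔE = (3² − 1²)E_1 = 1.899×10^-18 J.
λ = hc/ΔE = (6.63×10^-34·3.00×10^8)/1.899×10^-18 = 1.05×10^-7 m = 105 nm.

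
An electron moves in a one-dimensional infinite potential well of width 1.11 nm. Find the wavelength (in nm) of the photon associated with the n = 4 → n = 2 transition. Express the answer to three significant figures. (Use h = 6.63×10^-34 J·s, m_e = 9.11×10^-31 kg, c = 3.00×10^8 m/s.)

E_1 = h²/(8m_eL²) = 4.895×10^-20 J, so ΔE = (4² − 2²)E_1 = 5.874×10^-19 J.
λ = hc/ΔE = (6.63×10^-34·3.00×10^8)/5.874×10^-19 = 3.39×10^-7 m = 339 nm.

λ = 339 nm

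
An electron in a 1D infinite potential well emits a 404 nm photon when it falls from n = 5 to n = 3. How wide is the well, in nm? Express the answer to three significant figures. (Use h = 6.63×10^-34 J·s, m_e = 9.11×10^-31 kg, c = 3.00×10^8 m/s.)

L = 1.40 nm

The photon carries ΔE = hc/λ = 6.63×10^-34·3.00×10^8/4.04×10^-7 m = 4.923×10^-19 J.
Since ΔE = (5² − 3²)E_1, E_1 = 3.077×10^-20 J, and L = h/√(8m_eE_1) = 1.40×10^-9 m = 1.40 nm.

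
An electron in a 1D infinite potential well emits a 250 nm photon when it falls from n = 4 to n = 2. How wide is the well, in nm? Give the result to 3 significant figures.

L = 0.954 nm

The photon carries ΔE = hc/λ = 6.626×10^-34·2.998×10^8/2.50×10^-7 m = 7.946×10^-19 J.
Since ΔE = (4² − 2²)E_1, E_1 = 6.622×10^-20 J, and L = h/√(8m_eE_1) = 9.54×10^-10 m = 0.954 nm.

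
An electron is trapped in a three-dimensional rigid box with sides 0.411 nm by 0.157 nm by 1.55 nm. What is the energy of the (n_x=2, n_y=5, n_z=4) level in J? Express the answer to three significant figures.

E = 6.29×10^-17 J

For a 3D rectangular well E = (h²/8m_e)·Σ n_i²/L_i² = (6.626×10^-34)²/(8·9.109×10^-31) · [2²/(0.411 nm)² + 5²/(0.157 nm)² + 4²/(1.55 nm)²].
Evaluating gives E = 6.29×10^-17 J.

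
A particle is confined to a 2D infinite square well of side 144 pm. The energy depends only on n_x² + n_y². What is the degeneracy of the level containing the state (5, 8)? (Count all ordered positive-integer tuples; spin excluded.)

degeneracy = 2

The level has n_x² + n_y² = 89. The ordered positive-integer solutions are (5, 8), (8, 5).
That gives 2 states.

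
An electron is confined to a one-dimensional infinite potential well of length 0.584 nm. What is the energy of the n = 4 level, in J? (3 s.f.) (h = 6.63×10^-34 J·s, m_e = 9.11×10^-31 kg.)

E_4 = 2.83×10^-18 J

For an infinite well E_n = n²h²/(8m_eL²), so E_1 = h²/(8m_eL²) = (6.63×10^-34)²/(8·9.11×10^-31·(5.84×10^-10 m)²) = 1.768×10^-19 J.
Then E_4 = 4²·E_1 = 16·1.768×10^-19 J = 2.83×10^-18 J.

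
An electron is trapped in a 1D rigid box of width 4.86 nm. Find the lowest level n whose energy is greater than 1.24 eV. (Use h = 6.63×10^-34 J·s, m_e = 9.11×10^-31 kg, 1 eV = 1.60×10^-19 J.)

n = 9

E_1 = h²/(8m_eL²) = 2.554×10^-21 J = 0.01596 eV.
Need n² > 1.24/0.01596 = 77.69, i.e. n > 8.814.
The smallest integer satisfying this is n = 9.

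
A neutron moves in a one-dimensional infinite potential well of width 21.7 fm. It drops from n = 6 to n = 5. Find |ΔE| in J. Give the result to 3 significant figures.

E_1 = h²/(8m_nL²) = 6.958×10^-14 J.
|ΔE| = |6² − 5²|·E_1 = 11·6.958×10^-14 J = 7.65×10^-13 J.

|ΔE| = 7.65×10^-13 J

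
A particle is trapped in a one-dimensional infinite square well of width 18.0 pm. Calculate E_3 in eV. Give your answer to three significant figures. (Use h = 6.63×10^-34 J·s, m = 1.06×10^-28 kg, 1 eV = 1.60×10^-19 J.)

For an infinite well E_n = n²h²/(8mL²), so E_1 = h²/(8mL²) = (6.63×10^-34)²/(8·1.06×10^-28·(1.80×10^-11 m)²) = 1.600×10^-18 J.
Then E_3 = 3²·E_1 = 9·1.600×10^-18 J = 1.440×10^-17 J.
Converting, E_3 = 1.440×10^-17 J / (1.60×10^-19 J/eV) = 90.0 eV.

E_3 = 90.0 eV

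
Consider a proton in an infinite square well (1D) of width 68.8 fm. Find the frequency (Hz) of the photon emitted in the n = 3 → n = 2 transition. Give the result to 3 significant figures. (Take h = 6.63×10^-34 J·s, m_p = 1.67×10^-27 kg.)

f = 5.24×10^19 Hz

E_1 = h²/(8m_pL²) = 6.951×10^-15 J and ΔE = (3² − 2²)E_1 = 3.475×10^-14 J.
f = ΔE/h = 3.475×10^-14/6.63×10^-34 = 5.24×10^19 Hz.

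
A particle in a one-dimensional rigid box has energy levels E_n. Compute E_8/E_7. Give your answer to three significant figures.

E_n ∝ n², so E_8/E_7 = 8²/7² = 64/49 = 1.31.

1.31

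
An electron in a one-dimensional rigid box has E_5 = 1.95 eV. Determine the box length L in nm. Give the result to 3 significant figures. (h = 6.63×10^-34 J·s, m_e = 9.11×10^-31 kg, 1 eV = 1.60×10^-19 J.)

From E_n = n²h²/(8m_eL²), L = n·h/√(8m_eE_n).
E_5 = 1.95 eV = 3.120×10^-19 J, so L = 5·6.63×10^-34/√(8·9.11×10^-31·3.120×10^-19) = 2.20×10^-9 m = 2.20 nm.

L = 2.20 nm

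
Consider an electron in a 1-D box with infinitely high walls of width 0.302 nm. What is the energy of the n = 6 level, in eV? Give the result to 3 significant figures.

For an infinite well E_n = n²h²/(8m_eL²), so E_1 = h²/(8m_eL²) = (6.626×10^-34)²/(8·9.109×10^-31·(3.02×10^-10 m)²) = 6.606×10^-19 J.
Then E_6 = 6²·E_1 = 36·6.606×10^-19 J = 2.378×10^-17 J.
Converting, E_6 = 2.378×10^-17 J / (1.602×10^-19 J/eV) = 148 eV.

E_6 = 148 eV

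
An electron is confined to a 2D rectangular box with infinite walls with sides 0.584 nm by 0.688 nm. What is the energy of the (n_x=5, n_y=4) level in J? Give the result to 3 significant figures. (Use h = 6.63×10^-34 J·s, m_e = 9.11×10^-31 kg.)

E = 6.46×10^-18 J

For a 2D rectangular well E = (h²/8m_e)·Σ n_i²/L_i² = (6.63×10^-34)²/(8·9.11×10^-31) · [5²/(0.584 nm)² + 4²/(0.688 nm)²].
Evaluating gives E = 6.46×10^-18 J.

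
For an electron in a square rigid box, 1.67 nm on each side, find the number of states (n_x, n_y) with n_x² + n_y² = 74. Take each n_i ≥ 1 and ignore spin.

The level has n_x² + n_y² = 74. The ordered positive-integer solutions are (5, 7), (7, 5).
That gives 2 states.

degeneracy = 2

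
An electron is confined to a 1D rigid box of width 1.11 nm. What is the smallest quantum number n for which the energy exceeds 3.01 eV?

E_1 = h²/(8m_eL²) = 4.890×10^-20 J = 0.3052 eV.
Need n² > 3.01/0.3052 = 9.862, i.e. n > 3.140.
The smallest integer satisfying this is n = 4.

n = 4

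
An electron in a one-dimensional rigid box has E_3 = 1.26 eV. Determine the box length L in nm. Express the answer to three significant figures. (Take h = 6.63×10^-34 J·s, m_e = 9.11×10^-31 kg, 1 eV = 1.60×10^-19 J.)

L = 1.64 nm

From E_n = n²h²/(8m_eL²), L = n·h/√(8m_eE_n).
E_3 = 1.26 eV = 2.016×10^-19 J, so L = 3·6.63×10^-34/√(8·9.11×10^-31·2.016×10^-19) = 1.64×10^-9 m = 1.64 nm.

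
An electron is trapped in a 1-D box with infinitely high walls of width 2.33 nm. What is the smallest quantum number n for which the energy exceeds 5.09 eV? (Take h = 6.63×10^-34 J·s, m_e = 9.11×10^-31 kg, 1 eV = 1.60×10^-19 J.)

E_1 = h²/(8m_eL²) = 1.111×10^-20 J = 0.06944 eV.
Need n² > 5.09/0.06944 = 73.30, i.e. n > 8.562.
The smallest integer satisfying this is n = 9.

n = 9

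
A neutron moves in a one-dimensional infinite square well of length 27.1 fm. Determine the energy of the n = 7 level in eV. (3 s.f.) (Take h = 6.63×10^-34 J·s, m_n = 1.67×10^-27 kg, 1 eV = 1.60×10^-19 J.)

E_7 = 1.37×10^7 eV

For an infinite well E_n = n²h²/(8m_nL²), so E_1 = h²/(8m_nL²) = (6.63×10^-34)²/(8·1.67×10^-27·(2.71×10^-14 m)²) = 4.480×10^-14 J.
Then E_7 = 7²·E_1 = 49·4.480×10^-14 J = 2.195×10^-12 J.
Converting, E_7 = 2.195×10^-12 J / (1.60×10^-19 J/eV) = 1.37×10^7 eV.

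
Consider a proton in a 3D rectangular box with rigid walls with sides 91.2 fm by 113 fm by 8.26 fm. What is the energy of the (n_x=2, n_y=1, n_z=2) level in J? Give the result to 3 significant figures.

E = 1.94×10^-12 J

For a 3D rectangular well E = (h²/8m_p)·Σ n_i²/L_i² = (6.626×10^-34)²/(8·1.673×10^-27) · [2²/(91.2 fm)² + 1²/(113 fm)² + 2²/(8.26 fm)²].
Evaluating gives E = 1.94×10^-12 J.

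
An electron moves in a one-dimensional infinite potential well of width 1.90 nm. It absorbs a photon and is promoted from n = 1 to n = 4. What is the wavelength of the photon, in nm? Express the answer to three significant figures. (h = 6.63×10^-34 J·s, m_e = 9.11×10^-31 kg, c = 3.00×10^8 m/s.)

E_1 = h²/(8m_eL²) = 1.671×10^-20 J, so ΔE = (4² − 1²)E_1 = 2.506×10^-19 J.
λ = hc/ΔE = (6.63×10^-34·3.00×10^8)/2.506×10^-19 = 7.94×10^-7 m = 794 nm.

λ = 794 nm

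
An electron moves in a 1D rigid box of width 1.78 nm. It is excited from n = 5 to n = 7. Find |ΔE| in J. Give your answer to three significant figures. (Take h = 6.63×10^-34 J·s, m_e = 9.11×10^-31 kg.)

|ΔE| = 4.57×10^-19 J

E_1 = h²/(8m_eL²) = 1.904×10^-20 J.
|ΔE| = |5² − 7²|·E_1 = 24·1.904×10^-20 J = 4.57×10^-19 J.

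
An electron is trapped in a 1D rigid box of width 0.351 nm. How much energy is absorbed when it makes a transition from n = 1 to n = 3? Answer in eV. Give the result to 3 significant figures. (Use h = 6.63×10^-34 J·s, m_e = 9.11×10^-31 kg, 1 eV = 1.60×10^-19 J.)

E_1 = h²/(8m_eL²) = 4.896×10^-19 J.
|ΔE| = |1² − 3²|·E_1 = 8·4.896×10^-19 J = 3.917×10^-18 J = 24.5 eV.

|ΔE| = 24.5 eV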